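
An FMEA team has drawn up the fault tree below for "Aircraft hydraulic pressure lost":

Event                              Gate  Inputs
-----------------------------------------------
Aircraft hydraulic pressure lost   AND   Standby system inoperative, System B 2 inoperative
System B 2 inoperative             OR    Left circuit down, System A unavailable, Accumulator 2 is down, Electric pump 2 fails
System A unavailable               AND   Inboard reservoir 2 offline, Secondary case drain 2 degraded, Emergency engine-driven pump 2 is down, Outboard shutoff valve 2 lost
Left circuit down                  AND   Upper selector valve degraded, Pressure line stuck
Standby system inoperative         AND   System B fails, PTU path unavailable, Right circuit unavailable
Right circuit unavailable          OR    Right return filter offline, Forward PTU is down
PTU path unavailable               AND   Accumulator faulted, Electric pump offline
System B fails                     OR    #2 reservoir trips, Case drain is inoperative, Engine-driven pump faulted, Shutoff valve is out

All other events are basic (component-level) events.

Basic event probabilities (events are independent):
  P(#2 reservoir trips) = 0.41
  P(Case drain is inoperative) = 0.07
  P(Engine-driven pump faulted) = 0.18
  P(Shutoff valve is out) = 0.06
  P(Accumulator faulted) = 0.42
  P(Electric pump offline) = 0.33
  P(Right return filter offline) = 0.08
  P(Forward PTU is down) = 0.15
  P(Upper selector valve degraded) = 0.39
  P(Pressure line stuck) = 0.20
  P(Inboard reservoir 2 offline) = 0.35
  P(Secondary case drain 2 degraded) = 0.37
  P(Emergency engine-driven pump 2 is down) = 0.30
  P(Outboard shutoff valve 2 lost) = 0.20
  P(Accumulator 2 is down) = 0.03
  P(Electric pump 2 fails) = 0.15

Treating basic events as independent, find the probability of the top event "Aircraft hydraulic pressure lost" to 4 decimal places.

0.0043

P(System B fails) [OR] = 1 − (1−0.41) × (1−0.07) × (1−0.18) × (1−0.06) = 0.577062
P(PTU path unavailable) [AND] = 0.42 × 0.33 = 0.138600
P(Right circuit unavailable) [OR] = 1 − (1−0.08) × (1−0.15) = 0.218000
P(Standby system inoperative) [AND] = 0.577062 × 0.138600 × 0.218000 = 0.017436
P(Left circuit down) [AND] = 0.39 × 0.20 = 0.078000
P(System A unavailable) [AND] = 0.35 × 0.37 × 0.30 × 0.20 = 0.007770
P(System B 2 inoperative) [OR] = 1 − (1−0.078000) × (1−0.007770) × (1−0.03) × (1−0.15) = 0.245718
P(Aircraft hydraulic pressure lost) [AND] = 0.017436 × 0.245718 = 0.004284
Rounded to 4 decimal places: P(Aircraft hydraulic pressure lost) ≈ 0.0043.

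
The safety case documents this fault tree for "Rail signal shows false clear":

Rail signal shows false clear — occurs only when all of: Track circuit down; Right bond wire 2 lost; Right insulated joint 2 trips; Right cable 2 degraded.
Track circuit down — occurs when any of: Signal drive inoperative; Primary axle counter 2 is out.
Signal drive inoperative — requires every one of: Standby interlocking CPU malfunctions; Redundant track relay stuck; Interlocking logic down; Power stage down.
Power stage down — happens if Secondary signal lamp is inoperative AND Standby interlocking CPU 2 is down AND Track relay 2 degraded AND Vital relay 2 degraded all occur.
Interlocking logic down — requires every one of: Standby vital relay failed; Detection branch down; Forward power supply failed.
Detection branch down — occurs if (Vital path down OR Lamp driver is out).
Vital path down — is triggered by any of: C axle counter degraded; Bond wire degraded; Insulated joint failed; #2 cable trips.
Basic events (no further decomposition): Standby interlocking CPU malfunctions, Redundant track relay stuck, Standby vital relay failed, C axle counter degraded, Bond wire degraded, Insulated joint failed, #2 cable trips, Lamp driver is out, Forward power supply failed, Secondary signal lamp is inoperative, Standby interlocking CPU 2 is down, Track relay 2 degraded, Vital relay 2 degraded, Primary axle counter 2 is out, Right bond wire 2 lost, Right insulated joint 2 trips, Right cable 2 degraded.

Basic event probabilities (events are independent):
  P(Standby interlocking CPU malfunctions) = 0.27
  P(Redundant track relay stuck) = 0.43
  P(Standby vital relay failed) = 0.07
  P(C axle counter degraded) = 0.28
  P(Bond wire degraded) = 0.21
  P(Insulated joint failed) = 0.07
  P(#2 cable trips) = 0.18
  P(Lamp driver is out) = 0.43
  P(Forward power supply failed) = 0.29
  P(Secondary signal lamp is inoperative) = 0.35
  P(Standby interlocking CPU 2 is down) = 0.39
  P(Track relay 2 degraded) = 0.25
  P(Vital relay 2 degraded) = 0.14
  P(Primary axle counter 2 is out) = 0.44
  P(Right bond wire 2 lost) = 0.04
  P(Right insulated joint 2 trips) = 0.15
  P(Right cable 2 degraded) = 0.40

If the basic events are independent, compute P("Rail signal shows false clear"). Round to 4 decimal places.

P(Vital path down) [OR] = 1 − (1−0.28) × (1−0.21) × (1−0.07) × (1−0.18) = 0.566233
P(Detection branch down) [OR] = 1 − (1−0.566233) × (1−0.43) = 0.752753
P(Interlocking logic down) [AND] = 0.07 × 0.752753 × 0.29 = 0.015281
P(Power stage down) [AND] = 0.35 × 0.39 × 0.25 × 0.14 = 0.004778
P(Signal drive inoperative) [AND] = 0.27 × 0.43 × 0.015281 × 0.004778 = 0.000008
P(Track circuit down) [OR] = 1 − (1−0.000008) × (1−0.44) = 0.440004
P(Rail signal shows false clear) [AND] = 0.440004 × 0.04 × 0.15 × 0.40 = 0.001056
Rounded to 4 decimal places: P(Rail signal shows false clear) ≈ 0.0011.

0.0011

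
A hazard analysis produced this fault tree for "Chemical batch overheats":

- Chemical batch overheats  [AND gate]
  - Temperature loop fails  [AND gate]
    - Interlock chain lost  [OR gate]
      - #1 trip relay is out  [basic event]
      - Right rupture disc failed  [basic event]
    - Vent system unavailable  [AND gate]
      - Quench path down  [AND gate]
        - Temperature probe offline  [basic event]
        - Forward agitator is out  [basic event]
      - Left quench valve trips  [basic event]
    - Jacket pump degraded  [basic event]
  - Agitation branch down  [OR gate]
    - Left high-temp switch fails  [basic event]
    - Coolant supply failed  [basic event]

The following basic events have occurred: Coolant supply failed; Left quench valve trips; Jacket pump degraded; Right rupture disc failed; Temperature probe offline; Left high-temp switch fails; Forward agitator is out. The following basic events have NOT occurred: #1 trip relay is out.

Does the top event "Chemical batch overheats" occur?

Yes

Interlock chain lost [OR]: #1 trip relay is out=not, Right rupture disc failed=occurs → at least one input occurs → occurs.
Quench path down [AND]: Temperature probe offline=occurs, Forward agitator is out=occurs → all inputs occur → occurs.
Vent system unavailable [AND]: Quench path down=occurs, Left quench valve trips=occurs → all inputs occur → occurs.
Temperature loop fails [AND]: Interlock chain lost=occurs, Vent system unavailable=occurs, Jacket pump degraded=occurs → all inputs occur → occurs.
Agitation branch down [OR]: Left high-temp switch fails=occurs, Coolant supply failed=occurs → at least one input occurs → occurs.
Chemical batch overheats [AND]: Temperature loop fails=occurs, Agitation branch down=occurs → all inputs occur → occurs.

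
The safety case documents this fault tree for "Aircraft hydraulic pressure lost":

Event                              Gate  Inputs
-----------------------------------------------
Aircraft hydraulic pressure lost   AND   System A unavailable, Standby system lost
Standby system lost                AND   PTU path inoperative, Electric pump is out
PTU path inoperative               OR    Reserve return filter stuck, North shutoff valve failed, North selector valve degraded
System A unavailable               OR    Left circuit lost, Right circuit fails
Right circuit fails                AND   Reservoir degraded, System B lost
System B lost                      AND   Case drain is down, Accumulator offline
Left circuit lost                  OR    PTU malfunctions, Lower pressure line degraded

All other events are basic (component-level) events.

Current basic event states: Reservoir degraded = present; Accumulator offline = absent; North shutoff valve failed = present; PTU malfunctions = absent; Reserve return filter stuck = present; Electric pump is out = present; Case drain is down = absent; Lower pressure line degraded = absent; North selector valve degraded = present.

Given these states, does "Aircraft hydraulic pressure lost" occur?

No

Left circuit lost [OR]: PTU malfunctions=not, Lower pressure line degraded=not → no input occurs → does not occur.
System B lost [AND]: Case drain is down=not, Accumulator offline=not → not all inputs occur → does not occur.
Right circuit fails [AND]: Reservoir degraded=occurs, System B lost=not → not all inputs occur → does not occur.
System A unavailable [OR]: Left circuit lost=not, Right circuit fails=not → no input occurs → does not occur.
PTU path inoperative [OR]: Reserve return filter stuck=occurs, North shutoff valve failed=occurs, North selector valve degraded=occurs → at least one input occurs → occurs.
Standby system lost [AND]: PTU path inoperative=occurs, Electric pump is out=occurs → all inputs occur → occurs.
Aircraft hydraulic pressure lost [AND]: System A unavailable=not, Standby system lost=occurs → not all inputs occur → does not occur.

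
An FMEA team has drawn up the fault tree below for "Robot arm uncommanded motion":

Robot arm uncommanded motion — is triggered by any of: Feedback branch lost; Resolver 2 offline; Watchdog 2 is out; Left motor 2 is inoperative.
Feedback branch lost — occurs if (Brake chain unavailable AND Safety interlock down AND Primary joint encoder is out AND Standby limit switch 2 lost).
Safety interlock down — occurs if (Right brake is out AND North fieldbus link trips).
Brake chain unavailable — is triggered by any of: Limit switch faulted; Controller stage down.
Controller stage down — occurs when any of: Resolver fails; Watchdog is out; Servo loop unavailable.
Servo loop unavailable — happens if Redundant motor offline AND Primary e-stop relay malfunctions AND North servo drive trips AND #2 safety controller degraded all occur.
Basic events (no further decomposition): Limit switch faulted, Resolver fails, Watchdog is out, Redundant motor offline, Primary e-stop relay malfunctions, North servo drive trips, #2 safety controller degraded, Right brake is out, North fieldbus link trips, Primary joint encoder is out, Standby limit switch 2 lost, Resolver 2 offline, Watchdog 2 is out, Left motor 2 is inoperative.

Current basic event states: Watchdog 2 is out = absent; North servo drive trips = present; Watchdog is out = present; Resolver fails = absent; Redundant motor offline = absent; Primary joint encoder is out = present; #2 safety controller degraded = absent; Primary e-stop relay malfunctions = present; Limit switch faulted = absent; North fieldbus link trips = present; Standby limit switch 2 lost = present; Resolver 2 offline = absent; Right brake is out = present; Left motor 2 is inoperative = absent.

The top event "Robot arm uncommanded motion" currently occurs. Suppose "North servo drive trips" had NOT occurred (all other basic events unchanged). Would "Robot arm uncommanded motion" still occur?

Counterfactual: set "North servo drive trips" to not occurred.
Servo loop unavailable [AND]: Redundant motor offline=not, Primary e-stop relay malfunctions=occurs, North servo drive trips=not, #2 safety controller degraded=not → not all inputs occur → does not occur.
Controller stage down [OR]: Resolver fails=not, Watchdog is out=occurs, Servo loop unavailable=not → at least one input occurs → occurs.
Brake chain unavailable [OR]: Limit switch faulted=not, Controller stage down=occurs → at least one input occurs → occurs.
Safety interlock down [AND]: Right brake is out=occurs, North fieldbus link trips=occurs → all inputs occur → occurs.
Feedback branch lost [AND]: Brake chain unavailable=occurs, Safety interlock down=occurs, Primary joint encoder is out=occurs, Standby limit switch 2 lost=occurs → all inputs occur → occurs.
Robot arm uncommanded motion [OR]: Feedback branch lost=occurs, Resolver 2 offline=not, Watchdog 2 is out=not, Left motor 2 is inoperative=not → at least one input occurs → occurs.

Yes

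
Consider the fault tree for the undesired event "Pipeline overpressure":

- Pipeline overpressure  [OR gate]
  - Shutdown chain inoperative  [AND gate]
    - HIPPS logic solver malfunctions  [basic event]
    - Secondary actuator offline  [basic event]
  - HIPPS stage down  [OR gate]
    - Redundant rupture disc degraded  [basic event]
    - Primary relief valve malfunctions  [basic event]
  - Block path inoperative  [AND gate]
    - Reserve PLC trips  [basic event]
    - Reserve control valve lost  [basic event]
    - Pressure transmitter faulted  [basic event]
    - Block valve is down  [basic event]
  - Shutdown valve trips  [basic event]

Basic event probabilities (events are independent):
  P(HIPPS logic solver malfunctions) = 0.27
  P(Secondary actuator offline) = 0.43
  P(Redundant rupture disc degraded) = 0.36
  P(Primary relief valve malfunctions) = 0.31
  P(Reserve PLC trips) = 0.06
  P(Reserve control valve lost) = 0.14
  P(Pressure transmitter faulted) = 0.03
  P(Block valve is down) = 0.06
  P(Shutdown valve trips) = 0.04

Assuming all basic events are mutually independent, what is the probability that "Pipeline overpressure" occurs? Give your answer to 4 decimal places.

P(Shutdown chain inoperative) [AND] = 0.27 × 0.43 = 0.116100
P(HIPPS stage down) [OR] = 1 − (1−0.36) × (1−0.31) = 0.558400
P(Block path inoperative) [AND] = 0.06 × 0.14 × 0.03 × 0.06 = 0.000015
P(Pipeline overpressure) [OR] = 1 − (1−0.116100) × (1−0.558400) × (1−0.000015) × (1−0.04) = 0.625289
Rounded to 4 decimal places: P(Pipeline overpressure) ≈ 0.6253.

0.6253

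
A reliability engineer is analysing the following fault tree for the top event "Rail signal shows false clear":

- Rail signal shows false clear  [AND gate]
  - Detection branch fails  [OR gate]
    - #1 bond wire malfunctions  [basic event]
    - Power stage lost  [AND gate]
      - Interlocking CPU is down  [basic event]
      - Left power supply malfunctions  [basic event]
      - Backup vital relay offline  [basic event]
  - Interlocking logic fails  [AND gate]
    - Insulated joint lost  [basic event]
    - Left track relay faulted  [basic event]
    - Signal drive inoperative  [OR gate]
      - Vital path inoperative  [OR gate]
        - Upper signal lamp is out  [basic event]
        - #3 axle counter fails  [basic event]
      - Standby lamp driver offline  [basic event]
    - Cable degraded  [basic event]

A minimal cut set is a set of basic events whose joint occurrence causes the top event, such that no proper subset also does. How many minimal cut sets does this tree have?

Power stage lost [AND]: one cut set from each child combined → 1 × 1 × 1 = 1 cut set(s).
Detection branch fails [OR]: union of children's cut sets → 2 cut set(s).
Vital path inoperative [OR]: union of children's cut sets → 2 cut set(s).
Signal drive inoperative [OR]: union of children's cut sets → 3 cut set(s).
Interlocking logic fails [AND]: one cut set from each child combined → 1 × 1 × 3 × 1 = 3 cut set(s).
Rail signal shows false clear [AND]: one cut set from each child combined → 2 × 3 = 6 cut set(s).
Minimal cut sets: {#1 bond wire malfunctions, Cable degraded, Insulated joint lost, Left track relay faulted, Upper signal lamp is out}; {#1 bond wire malfunctions, #3 axle counter fails, Cable degraded, Insulated joint lost, Left track relay faulted}; {#1 bond wire malfunctions, Cable degraded, Insulated joint lost, Left track relay faulted, Standby lamp driver offline}; {Backup vital relay offline, Cable degraded, Insulated joint lost, Interlocking CPU is down, Left power supply malfunctions, Left track relay faulted, Upper signal lamp is out}; {#3 axle counter fails, Backup vital relay offline, Cable degraded, Insulated joint lost, Interlocking CPU is down, Left power supply malfunctions, Left track relay faulted}; {Backup vital relay offline, Cable degraded, Insulated joint lost, Interlocking CPU is down, Left power supply malfunctions, Left track relay faulted, Standby lamp driver offline}.

6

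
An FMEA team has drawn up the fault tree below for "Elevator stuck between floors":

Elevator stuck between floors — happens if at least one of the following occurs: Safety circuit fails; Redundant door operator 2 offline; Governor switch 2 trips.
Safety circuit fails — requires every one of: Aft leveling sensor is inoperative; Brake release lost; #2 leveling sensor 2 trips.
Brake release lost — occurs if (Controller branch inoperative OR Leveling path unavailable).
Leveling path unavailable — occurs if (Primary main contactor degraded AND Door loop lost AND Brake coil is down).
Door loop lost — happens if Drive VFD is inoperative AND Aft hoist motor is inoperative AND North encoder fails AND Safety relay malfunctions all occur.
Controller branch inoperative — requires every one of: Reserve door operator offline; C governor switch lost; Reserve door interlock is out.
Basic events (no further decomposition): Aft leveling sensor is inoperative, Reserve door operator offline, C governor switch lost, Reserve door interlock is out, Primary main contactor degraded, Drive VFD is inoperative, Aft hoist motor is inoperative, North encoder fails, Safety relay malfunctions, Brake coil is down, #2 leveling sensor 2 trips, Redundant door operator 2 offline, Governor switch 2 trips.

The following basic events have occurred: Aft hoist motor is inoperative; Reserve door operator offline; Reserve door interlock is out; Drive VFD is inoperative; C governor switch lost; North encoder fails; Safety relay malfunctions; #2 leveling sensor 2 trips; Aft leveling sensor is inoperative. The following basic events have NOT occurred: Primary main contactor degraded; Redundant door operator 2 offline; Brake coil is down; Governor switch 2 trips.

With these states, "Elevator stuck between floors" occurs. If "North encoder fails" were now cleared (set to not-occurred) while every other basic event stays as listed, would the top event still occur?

Yes

Counterfactual: set "North encoder fails" to not occurred.
Controller branch inoperative [AND]: Reserve door operator offline=occurs, C governor switch lost=occurs, Reserve door interlock is out=occurs → all inputs occur → occurs.
Door loop lost [AND]: Drive VFD is inoperative=occurs, Aft hoist motor is inoperative=occurs, North encoder fails=not, Safety relay malfunctions=occurs → not all inputs occur → does not occur.
Leveling path unavailable [AND]: Primary main contactor degraded=not, Door loop lost=not, Brake coil is down=not → not all inputs occur → does not occur.
Brake release lost [OR]: Controller branch inoperative=occurs, Leveling path unavailable=not → at least one input occurs → occurs.
Safety circuit fails [AND]: Aft leveling sensor is inoperative=occurs, Brake release lost=occurs, #2 leveling sensor 2 trips=occurs → all inputs occur → occurs.
Elevator stuck between floors [OR]: Safety circuit fails=occurs, Redundant door operator 2 offline=not, Governor switch 2 trips=not → at least one input occurs → occurs.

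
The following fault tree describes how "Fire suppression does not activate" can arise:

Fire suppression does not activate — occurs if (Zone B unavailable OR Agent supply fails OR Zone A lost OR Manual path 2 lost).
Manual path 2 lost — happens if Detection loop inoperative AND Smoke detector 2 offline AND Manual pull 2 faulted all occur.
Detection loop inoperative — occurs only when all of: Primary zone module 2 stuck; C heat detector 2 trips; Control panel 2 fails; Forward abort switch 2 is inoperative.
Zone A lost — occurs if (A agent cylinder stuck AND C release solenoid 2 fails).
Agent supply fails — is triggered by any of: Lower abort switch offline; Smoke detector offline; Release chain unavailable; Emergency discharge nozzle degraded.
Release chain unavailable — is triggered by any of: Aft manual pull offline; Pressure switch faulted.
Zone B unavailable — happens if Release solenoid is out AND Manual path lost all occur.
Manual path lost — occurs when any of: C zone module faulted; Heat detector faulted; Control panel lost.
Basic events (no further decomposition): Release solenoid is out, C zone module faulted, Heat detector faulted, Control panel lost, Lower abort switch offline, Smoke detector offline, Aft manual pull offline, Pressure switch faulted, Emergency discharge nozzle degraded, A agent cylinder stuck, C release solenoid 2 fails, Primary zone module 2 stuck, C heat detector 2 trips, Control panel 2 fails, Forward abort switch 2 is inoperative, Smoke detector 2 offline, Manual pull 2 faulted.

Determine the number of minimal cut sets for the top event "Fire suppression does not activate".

10

Manual path lost [OR]: union of children's cut sets → 3 cut set(s).
Zone B unavailable [AND]: one cut set from each child combined → 1 × 3 = 3 cut set(s).
Release chain unavailable [OR]: union of children's cut sets → 2 cut set(s).
Agent supply fails [OR]: union of children's cut sets → 5 cut set(s).
Zone A lost [AND]: one cut set from each child combined → 1 × 1 = 1 cut set(s).
Detection loop inoperative [AND]: one cut set from each child combined → 1 × 1 × 1 × 1 = 1 cut set(s).
Manual path 2 lost [AND]: one cut set from each child combined → 1 × 1 × 1 = 1 cut set(s).
Fire suppression does not activate [OR]: union of children's cut sets → 10 cut set(s).
Minimal cut sets: {C zone module faulted, Release solenoid is out}; {Heat detector faulted, Release solenoid is out}; {Control panel lost, Release solenoid is out}; {Lower abort switch offline}; {Smoke detector offline}; {Aft manual pull offline}; {Pressure switch faulted}; {Emergency discharge nozzle degraded}; {A agent cylinder stuck, C release solenoid 2 fails}; {C heat detector 2 trips, Control panel 2 fails, Forward abort switch 2 is inoperative, Manual pull 2 faulted, Primary zone module 2 stuck, Smoke detector 2 offline}.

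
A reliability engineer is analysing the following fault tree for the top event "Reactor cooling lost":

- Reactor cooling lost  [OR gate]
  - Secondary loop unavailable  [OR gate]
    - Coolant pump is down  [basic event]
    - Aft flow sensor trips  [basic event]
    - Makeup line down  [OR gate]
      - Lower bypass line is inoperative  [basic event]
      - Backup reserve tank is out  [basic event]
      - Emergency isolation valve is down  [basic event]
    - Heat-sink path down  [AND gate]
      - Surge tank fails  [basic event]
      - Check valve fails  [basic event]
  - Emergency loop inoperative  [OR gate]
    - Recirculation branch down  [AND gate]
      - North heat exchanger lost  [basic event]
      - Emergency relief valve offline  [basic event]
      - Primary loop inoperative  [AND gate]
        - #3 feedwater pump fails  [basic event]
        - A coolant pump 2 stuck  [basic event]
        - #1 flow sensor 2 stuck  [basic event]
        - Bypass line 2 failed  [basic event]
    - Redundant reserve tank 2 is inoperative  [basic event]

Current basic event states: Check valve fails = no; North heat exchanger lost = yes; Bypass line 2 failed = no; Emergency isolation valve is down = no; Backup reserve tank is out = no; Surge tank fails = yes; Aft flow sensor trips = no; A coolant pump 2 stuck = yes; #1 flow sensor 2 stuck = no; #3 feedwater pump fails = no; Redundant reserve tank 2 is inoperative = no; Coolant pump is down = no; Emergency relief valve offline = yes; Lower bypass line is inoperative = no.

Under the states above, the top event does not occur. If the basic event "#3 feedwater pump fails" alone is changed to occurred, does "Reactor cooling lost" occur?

No

Counterfactual: set "#3 feedwater pump fails" to occurred.
Makeup line down [OR]: Lower bypass line is inoperative=not, Backup reserve tank is out=not, Emergency isolation valve is down=not → no input occurs → does not occur.
Heat-sink path down [AND]: Surge tank fails=occurs, Check valve fails=not → not all inputs occur → does not occur.
Secondary loop unavailable [OR]: Coolant pump is down=not, Aft flow sensor trips=not, Makeup line down=not, Heat-sink path down=not → no input occurs → does not occur.
Primary loop inoperative [AND]: #3 feedwater pump fails=occurs, A coolant pump 2 stuck=occurs, #1 flow sensor 2 stuck=not, Bypass line 2 failed=not → not all inputs occur → does not occur.
Recirculation branch down [AND]: North heat exchanger lost=occurs, Emergency relief valve offline=occurs, Primary loop inoperative=not → not all inputs occur → does not occur.
Emergency loop inoperative [OR]: Recirculation branch down=not, Redundant reserve tank 2 is inoperative=not → no input occurs → does not occur.
Reactor cooling lost [OR]: Secondary loop unavailable=not, Emergency loop inoperative=not → no input occurs → does not occur.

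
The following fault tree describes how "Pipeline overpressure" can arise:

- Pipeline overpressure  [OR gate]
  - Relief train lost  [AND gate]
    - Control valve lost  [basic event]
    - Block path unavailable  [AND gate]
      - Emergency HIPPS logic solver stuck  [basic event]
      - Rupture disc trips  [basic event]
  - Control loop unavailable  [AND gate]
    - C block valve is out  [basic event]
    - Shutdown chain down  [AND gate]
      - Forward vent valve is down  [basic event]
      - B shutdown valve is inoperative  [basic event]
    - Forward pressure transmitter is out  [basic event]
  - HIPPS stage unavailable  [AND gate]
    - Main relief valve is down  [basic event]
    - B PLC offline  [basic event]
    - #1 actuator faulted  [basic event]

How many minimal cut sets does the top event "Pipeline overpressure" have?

3

Block path unavailable [AND]: one cut set from each child combined → 1 × 1 = 1 cut set(s).
Relief train lost [AND]: one cut set from each child combined → 1 × 1 = 1 cut set(s).
Shutdown chain down [AND]: one cut set from each child combined → 1 × 1 = 1 cut set(s).
Control loop unavailable [AND]: one cut set from each child combined → 1 × 1 × 1 = 1 cut set(s).
HIPPS stage unavailable [AND]: one cut set from each child combined → 1 × 1 × 1 = 1 cut set(s).
Pipeline overpressure [OR]: union of children's cut sets → 3 cut set(s).
Minimal cut sets: {Control valve lost, Emergency HIPPS logic solver stuck, Rupture disc trips}; {B shutdown valve is inoperative, C block valve is out, Forward pressure transmitter is out, Forward vent valve is down}; {#1 actuator faulted, B PLC offline, Main relief valve is down}.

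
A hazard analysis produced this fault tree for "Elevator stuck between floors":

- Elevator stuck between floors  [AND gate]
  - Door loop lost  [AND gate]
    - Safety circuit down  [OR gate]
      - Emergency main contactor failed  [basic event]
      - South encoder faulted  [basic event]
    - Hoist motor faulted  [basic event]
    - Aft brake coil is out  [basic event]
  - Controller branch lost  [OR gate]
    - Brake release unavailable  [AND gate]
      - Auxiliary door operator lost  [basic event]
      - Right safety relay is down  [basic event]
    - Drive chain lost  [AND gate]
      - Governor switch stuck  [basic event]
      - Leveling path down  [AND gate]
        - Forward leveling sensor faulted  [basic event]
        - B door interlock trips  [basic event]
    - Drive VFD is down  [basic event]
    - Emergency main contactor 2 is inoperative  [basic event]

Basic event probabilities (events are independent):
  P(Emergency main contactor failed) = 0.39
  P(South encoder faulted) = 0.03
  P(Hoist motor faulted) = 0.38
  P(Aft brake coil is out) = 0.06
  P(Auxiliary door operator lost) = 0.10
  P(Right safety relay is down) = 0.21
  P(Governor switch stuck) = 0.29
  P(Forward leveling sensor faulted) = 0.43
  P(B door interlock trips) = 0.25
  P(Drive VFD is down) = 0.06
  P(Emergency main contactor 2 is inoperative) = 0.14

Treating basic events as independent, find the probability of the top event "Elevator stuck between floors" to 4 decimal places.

P(Safety circuit down) [OR] = 1 − (1−0.39) × (1−0.03) = 0.408300
P(Door loop lost) [AND] = 0.408300 × 0.38 × 0.06 = 0.009309
P(Brake release unavailable) [AND] = 0.10 × 0.21 = 0.021000
P(Leveling path down) [AND] = 0.43 × 0.25 = 0.107500
P(Drive chain lost) [AND] = 0.29 × 0.107500 = 0.031175
P(Controller branch lost) [OR] = 1 − (1−0.021000) × (1−0.031175) × (1−0.06) × (1−0.14) = 0.233249
P(Elevator stuck between floors) [AND] = 0.009309 × 0.233249 = 0.002171
Rounded to 4 decimal places: P(Elevator stuck between floors) ≈ 0.0022.

0.0022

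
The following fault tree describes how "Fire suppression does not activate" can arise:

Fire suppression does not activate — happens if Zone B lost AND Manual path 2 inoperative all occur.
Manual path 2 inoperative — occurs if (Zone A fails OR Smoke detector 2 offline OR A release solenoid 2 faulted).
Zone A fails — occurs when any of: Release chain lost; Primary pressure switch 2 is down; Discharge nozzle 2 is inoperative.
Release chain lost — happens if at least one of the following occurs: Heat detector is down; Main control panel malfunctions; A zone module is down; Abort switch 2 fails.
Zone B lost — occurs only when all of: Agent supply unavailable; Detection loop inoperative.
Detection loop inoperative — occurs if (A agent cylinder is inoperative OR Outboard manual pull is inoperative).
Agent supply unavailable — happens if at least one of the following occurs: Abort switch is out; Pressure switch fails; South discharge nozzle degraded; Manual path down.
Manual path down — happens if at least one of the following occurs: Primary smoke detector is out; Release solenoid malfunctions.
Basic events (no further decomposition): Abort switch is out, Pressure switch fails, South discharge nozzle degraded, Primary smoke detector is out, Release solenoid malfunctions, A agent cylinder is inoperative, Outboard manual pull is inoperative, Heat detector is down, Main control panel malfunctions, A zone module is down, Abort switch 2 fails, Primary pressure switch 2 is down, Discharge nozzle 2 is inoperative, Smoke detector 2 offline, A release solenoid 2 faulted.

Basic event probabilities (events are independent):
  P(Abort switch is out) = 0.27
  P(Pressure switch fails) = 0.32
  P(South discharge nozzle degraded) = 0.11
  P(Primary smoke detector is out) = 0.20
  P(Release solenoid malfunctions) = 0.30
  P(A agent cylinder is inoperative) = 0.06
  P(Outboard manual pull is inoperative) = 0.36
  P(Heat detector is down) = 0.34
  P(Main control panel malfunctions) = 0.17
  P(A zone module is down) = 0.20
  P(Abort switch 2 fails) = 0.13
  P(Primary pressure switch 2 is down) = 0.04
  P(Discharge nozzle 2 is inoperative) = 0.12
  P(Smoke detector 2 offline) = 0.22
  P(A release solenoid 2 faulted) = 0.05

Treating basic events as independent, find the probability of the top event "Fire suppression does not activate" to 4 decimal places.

P(Manual path down) [OR] = 1 − (1−0.20) × (1−0.30) = 0.440000
P(Agent supply unavailable) [OR] = 1 − (1−0.27) × (1−0.32) × (1−0.11) × (1−0.440000) = 0.752594
P(Detection loop inoperative) [OR] = 1 − (1−0.06) × (1−0.36) = 0.398400
P(Zone B lost) [AND] = 0.752594 × 0.398400 = 0.299833
P(Release chain lost) [OR] = 1 − (1−0.34) × (1−0.17) × (1−0.20) × (1−0.13) = 0.618731
P(Zone A fails) [OR] = 1 − (1−0.618731) × (1−0.04) × (1−0.12) = 0.677904
P(Manual path 2 inoperative) [OR] = 1 − (1−0.677904) × (1−0.22) × (1−0.05) = 0.761327
P(Fire suppression does not activate) [AND] = 0.299833 × 0.761327 = 0.228271
Rounded to 4 decimal places: P(Fire suppression does not activate) ≈ 0.2283.

0.2283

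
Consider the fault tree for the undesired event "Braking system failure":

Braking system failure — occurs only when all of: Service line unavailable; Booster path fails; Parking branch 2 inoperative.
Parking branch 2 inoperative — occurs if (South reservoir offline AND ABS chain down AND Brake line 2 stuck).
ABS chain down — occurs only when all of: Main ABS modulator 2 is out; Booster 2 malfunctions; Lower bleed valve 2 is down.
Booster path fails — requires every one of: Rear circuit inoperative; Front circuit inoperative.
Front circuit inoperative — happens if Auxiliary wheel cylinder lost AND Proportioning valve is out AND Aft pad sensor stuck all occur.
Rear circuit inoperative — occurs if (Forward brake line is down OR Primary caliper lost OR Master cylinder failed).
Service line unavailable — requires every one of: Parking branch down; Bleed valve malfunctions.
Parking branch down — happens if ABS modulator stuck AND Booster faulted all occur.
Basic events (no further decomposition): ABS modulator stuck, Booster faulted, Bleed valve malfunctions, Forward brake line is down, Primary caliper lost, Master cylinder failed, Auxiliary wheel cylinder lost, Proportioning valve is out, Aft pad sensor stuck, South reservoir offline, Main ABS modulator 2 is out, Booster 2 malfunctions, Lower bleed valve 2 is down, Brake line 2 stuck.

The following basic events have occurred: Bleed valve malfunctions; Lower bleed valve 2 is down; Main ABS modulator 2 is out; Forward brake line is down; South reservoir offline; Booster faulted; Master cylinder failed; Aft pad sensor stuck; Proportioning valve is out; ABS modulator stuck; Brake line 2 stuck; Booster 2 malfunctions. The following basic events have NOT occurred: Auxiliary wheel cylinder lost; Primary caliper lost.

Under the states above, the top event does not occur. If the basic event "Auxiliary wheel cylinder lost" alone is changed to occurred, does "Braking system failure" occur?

Counterfactual: set "Auxiliary wheel cylinder lost" to occurred.
Parking branch down [AND]: ABS modulator stuck=occurs, Booster faulted=occurs → all inputs occur → occurs.
Service line unavailable [AND]: Parking branch down=occurs, Bleed valve malfunctions=occurs → all inputs occur → occurs.
Rear circuit inoperative [OR]: Forward brake line is down=occurs, Primary caliper lost=not, Master cylinder failed=occurs → at least one input occurs → occurs.
Front circuit inoperative [AND]: Auxiliary wheel cylinder lost=occurs, Proportioning valve is out=occurs, Aft pad sensor stuck=occurs → all inputs occur → occurs.
Booster path fails [AND]: Rear circuit inoperative=occurs, Front circuit inoperative=occurs → all inputs occur → occurs.
ABS chain down [AND]: Main ABS modulator 2 is out=occurs, Booster 2 malfunctions=occurs, Lower bleed valve 2 is down=occurs → all inputs occur → occurs.
Parking branch 2 inoperative [AND]: South reservoir offline=occurs, ABS chain down=occurs, Brake line 2 stuck=occurs → all inputs occur → occurs.
Braking system failure [AND]: Service line unavailable=occurs, Booster path fails=occurs, Parking branch 2 inoperative=occurs → all inputs occur → occurs.

Yes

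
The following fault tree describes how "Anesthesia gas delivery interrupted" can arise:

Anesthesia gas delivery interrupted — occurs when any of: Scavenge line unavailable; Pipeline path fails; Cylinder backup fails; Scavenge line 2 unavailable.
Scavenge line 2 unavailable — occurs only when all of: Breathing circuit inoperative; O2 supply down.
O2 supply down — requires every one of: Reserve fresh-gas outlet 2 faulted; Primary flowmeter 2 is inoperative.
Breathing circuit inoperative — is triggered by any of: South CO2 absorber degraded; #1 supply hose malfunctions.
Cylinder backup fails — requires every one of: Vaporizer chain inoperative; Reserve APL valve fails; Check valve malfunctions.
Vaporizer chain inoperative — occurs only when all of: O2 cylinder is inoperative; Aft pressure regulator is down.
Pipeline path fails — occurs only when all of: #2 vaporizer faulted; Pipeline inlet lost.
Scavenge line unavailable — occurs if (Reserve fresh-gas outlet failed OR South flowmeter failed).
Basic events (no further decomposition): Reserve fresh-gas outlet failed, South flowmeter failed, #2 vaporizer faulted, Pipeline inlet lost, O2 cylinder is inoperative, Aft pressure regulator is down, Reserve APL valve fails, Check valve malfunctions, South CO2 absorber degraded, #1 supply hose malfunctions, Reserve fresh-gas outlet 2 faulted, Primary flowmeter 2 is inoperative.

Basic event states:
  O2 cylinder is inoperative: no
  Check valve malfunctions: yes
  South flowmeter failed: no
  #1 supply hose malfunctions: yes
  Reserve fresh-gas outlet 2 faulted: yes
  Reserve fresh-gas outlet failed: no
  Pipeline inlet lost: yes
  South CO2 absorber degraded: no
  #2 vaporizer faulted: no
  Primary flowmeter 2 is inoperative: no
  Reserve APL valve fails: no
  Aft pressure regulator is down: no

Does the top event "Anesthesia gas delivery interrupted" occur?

No

Scavenge line unavailable [OR]: Reserve fresh-gas outlet failed=not, South flowmeter failed=not → no input occurs → does not occur.
Pipeline path fails [AND]: #2 vaporizer faulted=not, Pipeline inlet lost=occurs → not all inputs occur → does not occur.
Vaporizer chain inoperative [AND]: O2 cylinder is inoperative=not, Aft pressure regulator is down=not → not all inputs occur → does not occur.
Cylinder backup fails [AND]: Vaporizer chain inoperative=not, Reserve APL valve fails=not, Check valve malfunctions=occurs → not all inputs occur → does not occur.
Breathing circuit inoperative [OR]: South CO2 absorber degraded=not, #1 supply hose malfunctions=occurs → at least one input occurs → occurs.
O2 supply down [AND]: Reserve fresh-gas outlet 2 faulted=occurs, Primary flowmeter 2 is inoperative=not → not all inputs occur → does not occur.
Scavenge line 2 unavailable [AND]: Breathing circuit inoperative=occurs, O2 supply down=not → not all inputs occur → does not occur.
Anesthesia gas delivery interrupted [OR]: Scavenge line unavailable=not, Pipeline path fails=not, Cylinder backup fails=not, Scavenge line 2 unavailable=not → no input occurs → does not occur.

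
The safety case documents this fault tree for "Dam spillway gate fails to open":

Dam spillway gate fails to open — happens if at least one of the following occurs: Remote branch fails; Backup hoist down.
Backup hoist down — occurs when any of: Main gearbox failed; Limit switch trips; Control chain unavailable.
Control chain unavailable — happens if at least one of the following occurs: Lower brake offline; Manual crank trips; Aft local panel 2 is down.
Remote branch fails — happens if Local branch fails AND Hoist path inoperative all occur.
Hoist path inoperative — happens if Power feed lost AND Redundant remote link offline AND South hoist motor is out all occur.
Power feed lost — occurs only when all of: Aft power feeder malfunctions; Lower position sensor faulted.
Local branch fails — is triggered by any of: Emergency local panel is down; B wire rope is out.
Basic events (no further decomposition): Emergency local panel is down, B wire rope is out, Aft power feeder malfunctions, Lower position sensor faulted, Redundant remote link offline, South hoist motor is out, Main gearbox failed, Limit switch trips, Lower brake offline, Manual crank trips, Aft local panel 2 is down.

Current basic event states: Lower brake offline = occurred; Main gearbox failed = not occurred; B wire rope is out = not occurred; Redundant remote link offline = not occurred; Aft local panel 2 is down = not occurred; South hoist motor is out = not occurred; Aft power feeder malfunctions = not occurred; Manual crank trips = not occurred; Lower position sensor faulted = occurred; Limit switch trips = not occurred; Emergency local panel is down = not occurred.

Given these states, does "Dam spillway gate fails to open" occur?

Local branch fails [OR]: Emergency local panel is down=not, B wire rope is out=not → no input occurs → does not occur.
Power feed lost [AND]: Aft power feeder malfunctions=not, Lower position sensor faulted=occurs → not all inputs occur → does not occur.
Hoist path inoperative [AND]: Power feed lost=not, Redundant remote link offline=not, South hoist motor is out=not → not all inputs occur → does not occur.
Remote branch fails [AND]: Local branch fails=not, Hoist path inoperative=not → not all inputs occur → does not occur.
Control chain unavailable [OR]: Lower brake offline=occurs, Manual crank trips=not, Aft local panel 2 is down=not → at least one input occurs → occurs.
Backup hoist down [OR]: Main gearbox failed=not, Limit switch trips=not, Control chain unavailable=occurs → at least one input occurs → occurs.
Dam spillway gate fails to open [OR]: Remote branch fails=not, Backup hoist down=occurs → at least one input occurs → occurs.

Yes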